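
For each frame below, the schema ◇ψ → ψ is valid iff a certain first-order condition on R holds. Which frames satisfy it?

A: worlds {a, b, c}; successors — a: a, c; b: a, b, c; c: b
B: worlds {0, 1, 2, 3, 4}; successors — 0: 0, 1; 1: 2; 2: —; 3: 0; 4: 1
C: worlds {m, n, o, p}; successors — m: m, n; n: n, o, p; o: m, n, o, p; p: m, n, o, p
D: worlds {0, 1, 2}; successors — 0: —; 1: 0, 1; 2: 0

This is the axiom for a generalized confluence (Geach) condition; its first-order frame correspondent is ∀x ∀y (xRy → ∃w (y = w ∧ x = w)).
A: fails — aRc but c ≠ a.
B: fails — 0R1 but 1 ≠ 0.
C: fails — mRn but n ≠ m.
D: fails — 1R0 but 0 ≠ 1.
Valid on no frame.

none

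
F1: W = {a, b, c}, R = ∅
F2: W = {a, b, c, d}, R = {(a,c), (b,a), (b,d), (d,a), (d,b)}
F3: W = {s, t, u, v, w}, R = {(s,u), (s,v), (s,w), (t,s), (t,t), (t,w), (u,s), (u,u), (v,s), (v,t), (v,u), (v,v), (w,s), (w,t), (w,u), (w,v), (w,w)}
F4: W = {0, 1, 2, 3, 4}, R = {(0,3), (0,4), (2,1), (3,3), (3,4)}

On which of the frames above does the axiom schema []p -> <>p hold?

This is the axiom for seriality; its first-order frame correspondent is forall x exists y Rxy.
F1: fails — world a has no successor.
F2: fails — world c has no successor.
F3: ✓.
F4: fails — world 1 has no successor.

F3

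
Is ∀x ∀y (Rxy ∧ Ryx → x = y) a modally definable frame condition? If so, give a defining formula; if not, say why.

Not definable by any modal formula

Any modally definable frame class is closed under surjective bounded morphisms.
The 6-cycle (worlds 0,1,2,3,4,5 with 0→1→2→3→4→5→0) is antisymmetric. Sending even-indexed worlds to s and odd-indexed worlds to t is a surjective bounded morphism onto the two-world frame with s↔t, which is not antisymmetric.
So the class is not modally definable.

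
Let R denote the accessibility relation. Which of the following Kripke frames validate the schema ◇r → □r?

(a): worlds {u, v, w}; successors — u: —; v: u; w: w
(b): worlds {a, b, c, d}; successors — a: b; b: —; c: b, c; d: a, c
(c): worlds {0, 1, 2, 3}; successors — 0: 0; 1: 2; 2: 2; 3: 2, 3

The schema corresponds to partial functionality: ∀x ∀y ∀z (Rxy ∧ Rxz → y = z).
(a): condition met.
(b): fails — c sees both b and c.
(c): fails — 3 sees both 2 and 3.
Valid on: (a).

(a)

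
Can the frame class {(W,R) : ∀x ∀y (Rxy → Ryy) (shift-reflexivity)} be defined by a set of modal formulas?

Yes, by □(□p → p)

The condition is shift-reflexivity. A defining modal formula is □(□p → p).
Suppose □(□p→p) is valid. Take Rxy and set V(p)={w : Ryw}. Then at y, □p holds; since □(□p→p) at x, □p→p at y, so p at y, i.e. Ryy.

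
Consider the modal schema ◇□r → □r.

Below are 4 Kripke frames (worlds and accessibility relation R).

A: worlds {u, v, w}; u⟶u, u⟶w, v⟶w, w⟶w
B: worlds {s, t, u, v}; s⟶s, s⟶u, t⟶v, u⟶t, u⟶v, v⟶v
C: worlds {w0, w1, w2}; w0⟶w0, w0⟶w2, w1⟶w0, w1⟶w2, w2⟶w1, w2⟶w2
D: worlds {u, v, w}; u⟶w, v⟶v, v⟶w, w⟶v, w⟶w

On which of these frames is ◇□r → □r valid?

This is the axiom for the Euclidean property; its first-order frame correspondent is ∀x ∀y ∀z (Rxy ∧ Rxz → Ryz).
A: fails — Ruw and Ruu but not Rwu.
B: fails — Rsu and Rsu but not Ruu.
C: fails — Rw0w2 and Rw0w0 but not Rw2w0.
D: condition met.
Valid on: D.

D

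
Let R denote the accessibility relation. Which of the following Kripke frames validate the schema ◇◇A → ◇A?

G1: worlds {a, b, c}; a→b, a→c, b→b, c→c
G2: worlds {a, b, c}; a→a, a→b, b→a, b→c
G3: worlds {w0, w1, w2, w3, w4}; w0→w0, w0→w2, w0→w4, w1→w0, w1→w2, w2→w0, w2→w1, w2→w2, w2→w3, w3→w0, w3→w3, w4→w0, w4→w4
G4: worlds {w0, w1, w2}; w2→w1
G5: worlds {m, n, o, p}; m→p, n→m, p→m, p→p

G1, G4

The schema corresponds to a generalized confluence (Geach) condition: ∀x ∀y (xR²y → ∃w (y = w ∧ xRw)).
G1: satisfies the condition.
G2: fails — aR²c but no w with c=w and aRw.
G3: fails — w0R²w1 but no w with w1=w and w0Rw.
G4: satisfies the condition.
G5: fails — mR²m but no w with m=w and mRw.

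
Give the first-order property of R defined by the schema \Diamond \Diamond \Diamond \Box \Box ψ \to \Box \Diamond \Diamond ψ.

\forall x \forall y \forall z ((x R^3 y \wedge xRz) \to \exists w (y R^2 w \wedge z R^2 w))

This is a Sahlqvist (Geach-type) schema ◇^3□^2ψ → □^1◇^2ψ.
First-order correspondent: \forall x \forall y \forall z ((x R^3 y \wedge xRz) \to \exists w (y R^2 w \wedge z R^2 w)).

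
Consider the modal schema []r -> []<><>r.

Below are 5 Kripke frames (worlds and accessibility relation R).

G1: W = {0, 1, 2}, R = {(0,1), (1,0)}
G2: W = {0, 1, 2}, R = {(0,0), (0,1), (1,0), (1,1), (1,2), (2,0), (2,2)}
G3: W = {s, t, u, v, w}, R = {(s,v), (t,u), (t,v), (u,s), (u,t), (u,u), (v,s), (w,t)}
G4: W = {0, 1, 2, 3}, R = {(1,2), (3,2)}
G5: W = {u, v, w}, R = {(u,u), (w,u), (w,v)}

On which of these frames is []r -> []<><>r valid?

G1, G2, G3

Frame correspondent (Sahlqvist): forall x forall z (xRz -> exists w (xRw & z R^2 w)) — i.e. a generalized confluence (Geach) condition.
G1: satisfies the condition.
G2: satisfies the condition.
G3: satisfies the condition.
G4: fails — 1R2 but no w with 1Rw and 2R²w.
G5: fails — wRv but no t with wRt and vR²t.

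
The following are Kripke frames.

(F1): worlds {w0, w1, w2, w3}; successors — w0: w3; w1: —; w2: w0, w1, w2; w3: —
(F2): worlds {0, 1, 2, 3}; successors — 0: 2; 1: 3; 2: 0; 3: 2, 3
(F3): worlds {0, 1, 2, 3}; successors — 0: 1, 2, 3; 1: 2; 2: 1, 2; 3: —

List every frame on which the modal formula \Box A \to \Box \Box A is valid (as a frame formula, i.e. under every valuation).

none

Frame correspondent (Sahlqvist): \forall x \forall y \forall z (Rxy \wedge Ryz \to Rxz) — i.e. transitivity.
(F1): fails — Rw2w0 and Rw0w3 but not Rw2w3.
(F2): fails — R32 and R20 but not R30.
(F3): fails — R12 and R21 but not R11.
Valid on no frame.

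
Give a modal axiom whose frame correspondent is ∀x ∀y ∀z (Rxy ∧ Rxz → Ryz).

A defining formula is ◇r → □◇r (the 5 axiom).
Suppose ◇r→□◇r is valid. Take Rxy, Rxz and set V(r)={y}. Then ◇r at x, so □◇r at x, so ◇r at z, so some w with Rzw has r; w=y, i.e. Rzy. By symmetry of the argument, Ryz.

◇r → □◇r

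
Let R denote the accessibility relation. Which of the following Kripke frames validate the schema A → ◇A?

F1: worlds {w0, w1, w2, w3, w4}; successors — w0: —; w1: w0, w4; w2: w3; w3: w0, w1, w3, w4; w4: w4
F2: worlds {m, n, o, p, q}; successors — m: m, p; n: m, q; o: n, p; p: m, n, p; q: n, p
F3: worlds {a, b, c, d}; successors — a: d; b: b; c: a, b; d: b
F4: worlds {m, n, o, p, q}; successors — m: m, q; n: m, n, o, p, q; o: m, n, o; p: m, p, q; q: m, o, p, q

Frame correspondent (Sahlqvist): ∀x Rxx — i.e. reflexivity.
F1: fails — world w0 does not see itself.
F2: fails — world n does not see itself.
F3: fails — world a does not see itself.
F4: ✓.

F4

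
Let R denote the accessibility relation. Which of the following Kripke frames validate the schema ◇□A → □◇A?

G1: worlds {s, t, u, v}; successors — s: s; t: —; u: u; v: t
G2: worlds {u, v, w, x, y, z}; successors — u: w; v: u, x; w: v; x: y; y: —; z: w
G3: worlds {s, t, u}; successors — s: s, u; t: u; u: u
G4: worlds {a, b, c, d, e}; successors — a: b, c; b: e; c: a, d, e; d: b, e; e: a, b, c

G3

This is the axiom for convergence; its first-order frame correspondent is ∀x ∀y ∀z (Rxy ∧ Rxz → ∃w (Ryw ∧ Rzw)).
G1: fails — Rvt and Rvt but t and t have no common successor.
G2: fails — Rvu and Rvx but u and x have no common successor.
G3: ✓.
G4: fails — Rde and Rdb but e and b have no common successor.
Valid on: G3.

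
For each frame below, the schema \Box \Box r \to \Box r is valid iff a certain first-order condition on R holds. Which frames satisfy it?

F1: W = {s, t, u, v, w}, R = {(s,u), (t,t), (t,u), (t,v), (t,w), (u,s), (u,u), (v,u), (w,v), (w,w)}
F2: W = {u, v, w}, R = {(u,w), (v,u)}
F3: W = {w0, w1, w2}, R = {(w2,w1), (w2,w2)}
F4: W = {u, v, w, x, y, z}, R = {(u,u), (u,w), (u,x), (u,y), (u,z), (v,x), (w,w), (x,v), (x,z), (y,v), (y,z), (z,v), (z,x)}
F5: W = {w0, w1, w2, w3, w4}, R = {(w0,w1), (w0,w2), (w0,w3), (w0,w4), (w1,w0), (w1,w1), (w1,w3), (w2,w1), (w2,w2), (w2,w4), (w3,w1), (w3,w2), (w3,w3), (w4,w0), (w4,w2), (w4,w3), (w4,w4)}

Frame correspondent (Sahlqvist): \forall x \forall y (Rxy \to \exists z (Rxz \wedge Rzy)) — i.e. density.
F1: condition met.
F2: fails — Rvu but no z with Rvz and Rzu.
F3: condition met.
F4: fails — Rvx but no t with Rvt and Rtx.
F5: condition met.
Valid on: F1, F3, F5.

F1, F3, F5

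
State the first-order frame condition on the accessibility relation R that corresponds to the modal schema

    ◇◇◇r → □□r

∀x ∀y ∀z ((xR³y ∧ xR²z) → ∃w (y = w ∧ z = w))

This is a Sahlqvist (Geach-type) schema ◇^3□^0r → □^2◇^0r.
First-order correspondent: ∀x ∀y ∀z ((xR³y ∧ xR²z) → ∃w (y = w ∧ z = w)).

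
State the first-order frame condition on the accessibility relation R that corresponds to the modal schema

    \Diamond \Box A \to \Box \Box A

\forall x \forall y \forall z ((xRy \wedge x R^2 z) \to \exists w (yRw \wedge z = w))

This is a Sahlqvist (Geach-type) schema ◇^1□^1A → □^2◇^0A.
Minimal-valuation argument: fix x; take any y with xR^1y and any z with xR^2z. Set V(A) to the set of worlds R-reachable from y in exactly 1 step. Then □^1A holds at y, so the antecedent holds at x; validity forces ◇^0A at z, giving a w with zR^0w and yR^1w.
First-order correspondent: \forall x \forall y \forall z ((xRy \wedge x R^2 z) \to \exists w (yRw \wedge z = w)).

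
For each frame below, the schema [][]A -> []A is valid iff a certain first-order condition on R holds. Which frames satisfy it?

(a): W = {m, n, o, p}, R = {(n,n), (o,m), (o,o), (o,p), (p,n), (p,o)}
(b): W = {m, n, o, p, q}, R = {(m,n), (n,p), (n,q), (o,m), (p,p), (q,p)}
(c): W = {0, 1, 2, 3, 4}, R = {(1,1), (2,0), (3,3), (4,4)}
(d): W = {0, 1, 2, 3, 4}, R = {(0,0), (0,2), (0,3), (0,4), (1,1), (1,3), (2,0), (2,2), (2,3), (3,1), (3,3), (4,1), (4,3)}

This is the axiom for density; its first-order frame correspondent is forall x forall y (Rxy -> exists z (Rxz & Rzy)).
(a): ✓.
(b): fails — Rom but no z with Roz and Rzm.
(c): fails — R20 but no z with R2z and Rz0.
(d): ✓.

(a), (d)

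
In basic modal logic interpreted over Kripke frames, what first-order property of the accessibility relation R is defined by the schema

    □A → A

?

Suppose □A→A is valid. At any x set V(A)={w : Rxw}. Then □A holds at x, so A holds at x, i.e. Rxx.
Conversely, any frame satisfying ∀x Rxx validates the schema.
So the correspondent is reflexivity.

reflexivity: ∀x Rxx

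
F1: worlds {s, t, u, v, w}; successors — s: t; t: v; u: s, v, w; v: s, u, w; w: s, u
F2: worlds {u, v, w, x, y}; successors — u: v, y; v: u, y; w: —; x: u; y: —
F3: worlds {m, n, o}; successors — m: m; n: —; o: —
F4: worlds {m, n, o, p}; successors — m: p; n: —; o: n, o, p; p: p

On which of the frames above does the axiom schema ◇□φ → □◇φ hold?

F3

The schema corresponds to convergence: ∀x ∀y ∀z (Rxy ∧ Rxz → ∃w (Ryw ∧ Rzw)).
F1: fails — Ruv and Rus but v and s have no common successor.
F2: fails — Ruv and Ruy but v and y have no common successor.
F3: holds.
F4: fails — Ron and Ron but n and n have no common successor.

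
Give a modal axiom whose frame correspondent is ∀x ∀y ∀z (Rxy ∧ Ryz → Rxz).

The condition is transitivity. The 4 schema □ψ → □□ψ defines it.
Suppose □ψ→□□ψ is valid. Take Rxy, Ryz and set V(ψ)={w : Rxw}. Then □ψ at x, so □□ψ at x, so □ψ at y, so ψ at z, i.e. Rxz.

□ψ → □□ψ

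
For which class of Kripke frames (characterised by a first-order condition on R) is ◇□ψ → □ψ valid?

This is frame-equivalent to ◇ψ → □◇ψ (substitute ¬ψ for ψ and contrapose).
Suppose ◇ψ→□◇ψ is valid. Take Rxy, Rxz and set V(ψ)={y}. Then ◇ψ at x, so □◇ψ at x, so ◇ψ at z, so some w with Rzw has ψ; w=y, i.e. Rzy. By symmetry of the argument, Ryz.
The converse is a direct semantic check.
Frame condition: ∀x ∀y ∀z (Rxy ∧ Rxz → Ryz).

the Euclidean property: ∀x ∀y ∀z (Rxy ∧ Rxz → Ryz)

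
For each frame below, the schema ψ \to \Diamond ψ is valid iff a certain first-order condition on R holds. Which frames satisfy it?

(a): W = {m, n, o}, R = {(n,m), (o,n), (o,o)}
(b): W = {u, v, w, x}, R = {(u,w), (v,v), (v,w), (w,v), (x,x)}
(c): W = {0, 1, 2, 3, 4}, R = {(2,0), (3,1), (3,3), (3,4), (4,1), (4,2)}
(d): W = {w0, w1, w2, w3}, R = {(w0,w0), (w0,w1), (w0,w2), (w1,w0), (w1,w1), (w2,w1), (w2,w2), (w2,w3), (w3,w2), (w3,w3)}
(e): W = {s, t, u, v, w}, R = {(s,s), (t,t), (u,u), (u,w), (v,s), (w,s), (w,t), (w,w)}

(d)

This is the axiom for reflexivity; its first-order frame correspondent is \forall x Rxx.
(a): fails — world m does not see itself.
(b): fails — world u does not see itself.
(c): fails — world 0 does not see itself.
(d): holds.
(e): fails — world v does not see itself.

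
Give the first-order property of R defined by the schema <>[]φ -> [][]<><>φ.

forall x forall y forall z ((xRy & x R^2 z) -> exists w (yRw & z R^2 w))

This is a Sahlqvist (Geach-type) schema ◇^1□^1φ → □^2◇^2φ.
Minimal-valuation argument: fix x; take any y with xR^1y and any z with xR^2z. Set V(φ) to the set of worlds R-reachable from y in exactly 1 step. Then □^1φ holds at y, so the antecedent holds at x; validity forces ◇^2φ at z, giving a w with zR^2w and yR^1w.
First-order correspondent: forall x forall y forall z ((xRy & x R^2 z) -> exists w (yRw & z R^2 w)).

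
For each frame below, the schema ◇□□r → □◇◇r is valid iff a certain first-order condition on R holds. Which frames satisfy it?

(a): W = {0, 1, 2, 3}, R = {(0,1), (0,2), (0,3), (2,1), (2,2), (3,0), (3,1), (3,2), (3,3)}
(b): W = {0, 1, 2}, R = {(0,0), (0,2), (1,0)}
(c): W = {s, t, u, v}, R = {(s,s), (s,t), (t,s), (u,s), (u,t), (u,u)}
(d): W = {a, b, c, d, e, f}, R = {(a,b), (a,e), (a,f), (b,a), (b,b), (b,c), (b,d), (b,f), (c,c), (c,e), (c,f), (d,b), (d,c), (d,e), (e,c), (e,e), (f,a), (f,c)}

This is the axiom for a generalized confluence (Geach) condition; its first-order frame correspondent is ∀x ∀y ∀z ((xRy ∧ xRz) → ∃w (yR²w ∧ zR²w)).
(a): fails — 0R1, 0R1 but no w with 1R²w and 1R²w.
(b): fails — 0R0, 0R2 but no w with 0R²w and 2R²w.
(c): holds.
(d): holds.

(c), (d)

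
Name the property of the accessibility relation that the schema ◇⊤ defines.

◇⊤ holds at w iff w has a successor, so frame-validity of ◇⊤ is exactly seriality. Equivalently via □p → ◇p:
Suppose □p→◇p is valid. At any x set V(p)=W. Then □p at x, so ◇p at x, so x has a successor.
Conversely, any frame satisfying ∀x ∃y Rxy validates the schema.
Frame condition: ∀x ∃y Rxy.

Seriality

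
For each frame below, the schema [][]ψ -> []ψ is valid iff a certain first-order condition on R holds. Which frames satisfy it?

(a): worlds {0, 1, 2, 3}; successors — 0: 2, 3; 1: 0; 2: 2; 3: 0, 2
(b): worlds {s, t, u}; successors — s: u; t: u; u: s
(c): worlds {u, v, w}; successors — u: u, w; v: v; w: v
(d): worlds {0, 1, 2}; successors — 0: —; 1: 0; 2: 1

(c)

The schema corresponds to density: forall x forall y (Rxy -> exists z (Rxz & Rzy)).
(a): fails — R10 but no z with R1z and Rz0.
(b): fails — Rsu but no z with Rsz and Rzu.
(c): condition met.
(d): fails — R10 but no z with R1z and Rz0.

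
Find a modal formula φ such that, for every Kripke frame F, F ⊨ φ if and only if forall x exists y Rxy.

This is seriality; the standard corresponding axiom is D: □ψ → ◇ψ.
Suppose □ψ→◇ψ is valid. At any x set V(ψ)=W. Then □ψ at x, so ◇ψ at x, so x has a successor.

□ψ → ◇ψ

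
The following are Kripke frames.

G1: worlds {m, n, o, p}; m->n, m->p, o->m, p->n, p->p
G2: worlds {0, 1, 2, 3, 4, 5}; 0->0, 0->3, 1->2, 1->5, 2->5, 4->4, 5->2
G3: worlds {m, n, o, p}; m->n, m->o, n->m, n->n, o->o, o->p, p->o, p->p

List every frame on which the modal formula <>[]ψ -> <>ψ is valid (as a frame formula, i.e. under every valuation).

G3

Frame correspondent (Sahlqvist): forall x forall y (xRy -> exists w (yRw & xRw)) — i.e. a generalized confluence (Geach) condition.
G1: fails — mRn but no w with nRw and mRw.
G2: fails — 0R3 but no w with 3Rw and 0Rw.
G3: holds.
Valid on: G3.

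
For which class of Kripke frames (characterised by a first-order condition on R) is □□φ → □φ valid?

This schema is the C4 axiom.
It corresponds to density: ∀x ∀y (Rxy → ∃z (Rxz ∧ Rzy)).

Density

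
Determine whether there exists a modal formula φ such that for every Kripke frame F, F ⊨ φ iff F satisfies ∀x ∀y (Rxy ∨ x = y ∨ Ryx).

Not definable by any modal formula

Any modally definable frame class is closed under disjoint unions.
Take 2 disjoint single-world reflexive frames: each is trivially connected, but their disjoint union has 2 worlds with no edge between distinct components, so it is not connected.
Hence connectedness of R is not modally definable.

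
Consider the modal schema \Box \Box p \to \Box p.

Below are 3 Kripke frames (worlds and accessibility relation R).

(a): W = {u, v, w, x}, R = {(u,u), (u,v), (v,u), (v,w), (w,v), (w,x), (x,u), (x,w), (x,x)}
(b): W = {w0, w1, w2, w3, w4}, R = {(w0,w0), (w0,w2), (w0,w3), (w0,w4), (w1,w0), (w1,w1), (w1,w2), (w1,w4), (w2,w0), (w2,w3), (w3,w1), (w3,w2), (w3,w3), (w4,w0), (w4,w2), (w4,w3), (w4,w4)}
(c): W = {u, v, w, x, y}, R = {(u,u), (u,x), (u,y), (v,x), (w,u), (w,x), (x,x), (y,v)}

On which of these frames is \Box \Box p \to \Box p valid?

(b)

The schema corresponds to density: \forall x \forall y (Rxy \to \exists z (Rxz \wedge Rzy)).
(a): fails — Rvw but no z with Rvz and Rzw.
(b): holds.
(c): fails — Ryv but no z with Ryz and Rzv.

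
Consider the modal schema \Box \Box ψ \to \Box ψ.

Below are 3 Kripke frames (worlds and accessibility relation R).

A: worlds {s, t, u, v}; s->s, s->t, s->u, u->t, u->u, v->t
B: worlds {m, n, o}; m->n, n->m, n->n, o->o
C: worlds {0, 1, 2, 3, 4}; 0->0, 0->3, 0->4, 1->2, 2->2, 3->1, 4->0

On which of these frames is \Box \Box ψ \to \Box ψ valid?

B

This is the axiom for density; its first-order frame correspondent is \forall x \forall y (Rxy \to \exists z (Rxz \wedge Rzy)).
A: fails — Rvt but no z with Rvz and Rzt.
B: satisfies the condition.
C: fails — R31 but no z with R3z and Rz1.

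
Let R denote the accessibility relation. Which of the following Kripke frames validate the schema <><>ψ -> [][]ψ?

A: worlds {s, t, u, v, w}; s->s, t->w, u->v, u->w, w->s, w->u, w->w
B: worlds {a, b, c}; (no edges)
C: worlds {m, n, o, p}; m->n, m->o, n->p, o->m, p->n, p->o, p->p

Frame correspondent (Sahlqvist): forall x forall y forall z ((x R^2 y & x R^2 z) -> exists w (y = w & z = w)) — i.e. a generalized confluence (Geach) condition.
A: fails — tR²s, tR²u but s ≠ u.
B: holds.
C: fails — mR²m, mR²p but m ≠ p.

B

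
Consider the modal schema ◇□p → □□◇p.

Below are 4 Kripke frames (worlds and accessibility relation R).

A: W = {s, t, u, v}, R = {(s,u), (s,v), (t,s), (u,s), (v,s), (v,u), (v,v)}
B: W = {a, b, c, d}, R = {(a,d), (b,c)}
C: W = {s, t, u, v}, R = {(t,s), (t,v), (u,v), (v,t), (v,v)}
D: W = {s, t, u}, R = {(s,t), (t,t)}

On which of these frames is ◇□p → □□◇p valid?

B, D

The schema corresponds to a generalized confluence (Geach) condition: ∀x ∀y ∀z ((xRy ∧ xR²z) → ∃w (yRw ∧ zRw)).
A: fails — sRu, sR²s but no w with uRw and sRw.
B: satisfies the condition.
C: fails — tRs, tR²t but no w with sRw and tRw.
D: satisfies the condition.
Valid on: B, D.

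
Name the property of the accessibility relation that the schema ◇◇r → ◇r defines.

Transitivity

This is frame-equivalent to □r → □□r (substitute ¬r for r and contrapose).
Suppose □r→□□r is valid. Take Rxy, Ryz and set V(r)={w : Rxw}. Then □r at x, so □□r at x, so □r at y, so r at z, i.e. Rxz.
Conversely, on a frame with transitivity the schema holds at every world under every valuation.
Frame condition: ∀x ∀y ∀z (Rxy ∧ Ryz → Rxz).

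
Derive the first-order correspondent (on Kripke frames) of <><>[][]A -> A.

forall x forall y (x R^2 y -> exists w (y R^2 w & x = w))

This is a Sahlqvist (Geach-type) schema ◇^2□^2A → □^0◇^0A.
First-order correspondent: forall x forall y (x R^2 y -> exists w (y R^2 w & x = w)).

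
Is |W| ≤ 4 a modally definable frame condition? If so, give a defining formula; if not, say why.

If a class were modally definable it would be closed under disjoint unions (Goldblatt–Thomason).
Any modal formula valid on each of 5 disjoint one-world frames is valid on their disjoint union (validity is preserved under disjoint unions). Each one-world frame has |W|=1≤4, but the union has |W|=5.
Hence having at most 4 worlds is not modally definable.

No — not modally definable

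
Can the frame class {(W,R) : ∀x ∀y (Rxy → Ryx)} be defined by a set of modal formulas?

Yes, by p → □◇p

This is a Sahlqvist condition; the B axiom p → □◇p defines it.
Suppose p→□◇p is valid. Take Rxy and set V(p)={x}. Then p at x, so □◇p at x, so ◇p at y, so some z with Ryz has p; z=x, i.e. Ryx.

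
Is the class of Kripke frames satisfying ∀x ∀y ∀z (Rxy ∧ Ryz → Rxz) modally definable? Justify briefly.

Yes: it is transitivity, defined by the 4 schema □r → □□r.
Suppose □r→□□r is valid. Take Rxy, Ryz and set V(r)={w : Rxw}. Then □r at x, so □□r at x, so □r at y, so r at z, i.e. Rxz.

Definable; □r → □□r defines it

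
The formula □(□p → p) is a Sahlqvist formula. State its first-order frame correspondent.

Shift-reflexivity

This is the T□ axiom.
Its frame correspondent is shift-reflexivity — ∀x ∀y (Rxy → Ryy).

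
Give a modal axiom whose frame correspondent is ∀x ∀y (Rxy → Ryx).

This is symmetry; the standard corresponding axiom is B: s → □◇s.
Suppose s→□◇s is valid. Take Rxy and set V(s)={x}. Then s at x, so □◇s at x, so ◇s at y, so some z with Ryz has s; z=x, i.e. Ryx.

s → □◇s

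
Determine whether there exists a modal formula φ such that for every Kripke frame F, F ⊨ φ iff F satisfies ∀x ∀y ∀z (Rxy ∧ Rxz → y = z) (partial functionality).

The condition is partial functionality. A defining modal formula is ◇r → □r.
Suppose ◇r→□r is valid. Take Rxy, Rxz and set V(r)={y}. Then ◇r at x, so □r at x, so r at z, i.e. z=y.

Definable; ◇r → □r defines it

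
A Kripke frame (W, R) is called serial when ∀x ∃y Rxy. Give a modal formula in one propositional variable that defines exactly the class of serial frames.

The condition is seriality. The D schema □p → ◇p defines it.
Suppose □p→◇p is valid. At any x set V(p)=W. Then □p at x, so ◇p at x, so x has a successor.

□p → ◇p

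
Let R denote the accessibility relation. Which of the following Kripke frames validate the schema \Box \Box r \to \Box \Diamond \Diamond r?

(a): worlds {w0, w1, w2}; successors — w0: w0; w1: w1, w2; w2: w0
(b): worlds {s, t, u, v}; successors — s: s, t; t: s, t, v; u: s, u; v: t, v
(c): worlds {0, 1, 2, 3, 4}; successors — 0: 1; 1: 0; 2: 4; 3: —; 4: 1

(a), (b)

Frame correspondent (Sahlqvist): \forall x \forall z (xRz \to \exists w (x R^2 w \wedge z R^2 w)) — i.e. a generalized confluence (Geach) condition.
(a): ✓.
(b): ✓.
(c): fails — 0R1 but no w with 0R²w and 1R²w.
Valid on: (a), (b).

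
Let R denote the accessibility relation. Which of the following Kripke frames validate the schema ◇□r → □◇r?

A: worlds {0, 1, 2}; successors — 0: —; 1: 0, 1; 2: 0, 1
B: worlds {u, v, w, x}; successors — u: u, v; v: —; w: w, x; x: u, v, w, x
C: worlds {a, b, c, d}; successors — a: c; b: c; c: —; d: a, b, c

Frame correspondent (Sahlqvist): ∀x ∀y ∀z (Rxy ∧ Rxz → ∃w (Ryw ∧ Rzw)) — i.e. convergence.
A: fails — R10 and R10 but 0 and 0 have no common successor.
B: fails — Ruv and Ruv but v and v have no common successor.
C: fails — Rac and Rac but c and c have no common successor.
Valid on no frame.

none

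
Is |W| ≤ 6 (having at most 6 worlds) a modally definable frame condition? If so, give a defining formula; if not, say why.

No — not modally definable

If a class were modally definable it would be closed under disjoint unions (Goldblatt–Thomason).
Any modal formula valid on each of 7 disjoint one-world frames is valid on their disjoint union (validity is preserved under disjoint unions). Each one-world frame has |W|=1≤6, but the union has |W|=7.
Hence having at most 6 worlds is not modally definable.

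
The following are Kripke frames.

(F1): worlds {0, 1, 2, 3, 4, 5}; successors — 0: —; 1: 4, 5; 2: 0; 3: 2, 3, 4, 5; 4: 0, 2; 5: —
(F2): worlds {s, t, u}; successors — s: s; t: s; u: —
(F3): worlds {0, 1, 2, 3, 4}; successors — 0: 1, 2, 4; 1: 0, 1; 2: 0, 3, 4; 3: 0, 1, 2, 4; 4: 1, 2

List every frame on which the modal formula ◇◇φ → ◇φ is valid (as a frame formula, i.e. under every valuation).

(F2)

The schema corresponds to transitivity: ∀x ∀y ∀z (Rxy ∧ Ryz → Rxz).
(F1): fails — R34 and R40 but not R30.
(F2): holds.
(F3): fails — R10 and R02 but not R12.
Valid on: (F2).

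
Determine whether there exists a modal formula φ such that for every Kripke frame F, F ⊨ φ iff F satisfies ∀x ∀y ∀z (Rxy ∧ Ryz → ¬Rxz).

Not definable by any modal formula

Any modally definable frame class is closed under surjective bounded morphisms.
The 7-cycle (worlds a,b,c,d,e,f,g with a→b→c→d→e→f→g→a) is intransitive. Mapping every world to a single reflexive point • is a surjective bounded morphism; the reflexive point is not intransitive (R••∧R•• but R••).
So no modal formula (or set of formulas) defines exactly the intransitive frames.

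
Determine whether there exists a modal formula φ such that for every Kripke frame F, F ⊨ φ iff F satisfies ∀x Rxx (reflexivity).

Yes: it is reflexivity, defined by the T schema □r → r.
Suppose □r→r is valid. At any x set V(r)={w : Rxw}. Then □r holds at x, so r holds at x, i.e. Rxx.

Definable; □r → r defines it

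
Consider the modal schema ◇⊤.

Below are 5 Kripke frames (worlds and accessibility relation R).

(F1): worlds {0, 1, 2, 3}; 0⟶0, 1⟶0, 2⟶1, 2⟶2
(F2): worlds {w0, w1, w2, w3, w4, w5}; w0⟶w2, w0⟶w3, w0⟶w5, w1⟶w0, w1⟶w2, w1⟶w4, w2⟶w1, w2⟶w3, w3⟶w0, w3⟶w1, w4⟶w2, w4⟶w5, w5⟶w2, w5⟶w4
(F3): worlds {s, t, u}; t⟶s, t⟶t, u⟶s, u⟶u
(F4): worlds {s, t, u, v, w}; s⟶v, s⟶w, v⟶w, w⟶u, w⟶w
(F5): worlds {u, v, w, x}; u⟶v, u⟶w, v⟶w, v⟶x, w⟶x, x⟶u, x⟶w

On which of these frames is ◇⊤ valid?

(F2), (F5)

Frame correspondent (Sahlqvist): ∀x ∃y Rxy — i.e. seriality.
(F1): fails — world 3 has no successor.
(F2): satisfies the condition.
(F3): fails — world s has no successor.
(F4): fails — world t has no successor.
(F5): satisfies the condition.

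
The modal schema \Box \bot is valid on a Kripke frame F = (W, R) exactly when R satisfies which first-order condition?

emptiness of R: \forall x \forall y \neg Rxy

□⊥ is valid iff no world has any successor (otherwise □⊥ fails at any world with one).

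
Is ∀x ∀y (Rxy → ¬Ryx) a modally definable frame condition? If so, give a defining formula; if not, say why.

If a class were modally definable it would be closed under surjective bounded morphisms (Goldblatt–Thomason).
The 3-cycle (worlds a,b,c with a→b→c→a) is asymmetric. Mapping every world to a single reflexive point • is a surjective bounded morphism, and the reflexive point is not asymmetric (R•• but asymmetry requires ¬R••).
So the class is not modally definable.

No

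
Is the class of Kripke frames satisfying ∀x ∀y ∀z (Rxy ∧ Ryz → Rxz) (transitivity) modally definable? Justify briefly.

Definable; □q → □□q defines it

The condition is transitivity. A defining modal formula is □q → □□q.
Suppose □q→□□q is valid. Take Rxy, Ryz and set V(q)={w : Rxw}. Then □q at x, so □□q at x, so □q at y, so q at z, i.e. Rxz.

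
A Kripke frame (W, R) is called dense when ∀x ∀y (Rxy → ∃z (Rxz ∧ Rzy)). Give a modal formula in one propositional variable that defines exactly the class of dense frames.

□□s → □s

A defining formula is □□s → □s (the C4 axiom).
Suppose □□s→□s is valid. Take Rxy and set V(s)={w : xR²w}. Then □□s at x, so □s at x, so s at y, i.e. ∃z(Rxz∧Rzy).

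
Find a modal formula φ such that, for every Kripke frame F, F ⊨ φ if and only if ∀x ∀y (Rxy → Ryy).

□(□r → r)

This is shift-reflexivity; the standard corresponding axiom is T□: □(□r → r).
Suppose □(□r→r) is valid. Take Rxy and set V(r)={w : Ryw}. Then at y, □r holds; since □(□r→r) at x, □r→r at y, so r at y, i.e. Ryy.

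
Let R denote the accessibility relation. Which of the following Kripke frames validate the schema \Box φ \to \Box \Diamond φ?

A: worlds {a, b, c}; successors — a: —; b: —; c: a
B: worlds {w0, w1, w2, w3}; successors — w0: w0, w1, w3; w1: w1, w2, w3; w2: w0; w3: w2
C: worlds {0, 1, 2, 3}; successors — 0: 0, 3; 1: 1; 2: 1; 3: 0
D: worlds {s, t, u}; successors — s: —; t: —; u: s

The schema corresponds to a generalized confluence (Geach) condition: \forall x \forall z (xRz \to \exists w (xRw \wedge zRw)).
A: fails — cRa but no w with cRw and aRw.
B: fails — w0Rw3 but no w with w0Rw and w3Rw.
C: holds.
D: fails — uRs but no w with uRw and sRw.
Valid on: C.

C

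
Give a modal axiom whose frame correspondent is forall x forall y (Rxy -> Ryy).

□(□p → p)

This is shift-reflexivity; the standard corresponding axiom is T□: □(□p → p).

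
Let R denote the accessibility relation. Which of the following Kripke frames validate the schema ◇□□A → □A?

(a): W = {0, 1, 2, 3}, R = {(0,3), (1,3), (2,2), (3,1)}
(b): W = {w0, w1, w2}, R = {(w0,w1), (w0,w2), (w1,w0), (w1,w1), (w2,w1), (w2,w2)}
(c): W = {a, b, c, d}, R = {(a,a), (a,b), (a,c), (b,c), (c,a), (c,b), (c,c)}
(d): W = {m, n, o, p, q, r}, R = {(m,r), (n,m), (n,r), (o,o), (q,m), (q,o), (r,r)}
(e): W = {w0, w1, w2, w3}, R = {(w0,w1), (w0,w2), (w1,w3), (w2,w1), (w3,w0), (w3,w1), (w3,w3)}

The schema corresponds to a generalized confluence (Geach) condition: ∀x ∀y ∀z ((xRy ∧ xRz) → ∃w (yR²w ∧ z = w)).
(a): ✓.
(b): ✓.
(c): ✓.
(d): fails — nRm, nRm but no w with mR²w and m=w.
(e): fails — w0Rw1, w0Rw2 but no w with w1R²w and w2=w.

(a), (b), (c)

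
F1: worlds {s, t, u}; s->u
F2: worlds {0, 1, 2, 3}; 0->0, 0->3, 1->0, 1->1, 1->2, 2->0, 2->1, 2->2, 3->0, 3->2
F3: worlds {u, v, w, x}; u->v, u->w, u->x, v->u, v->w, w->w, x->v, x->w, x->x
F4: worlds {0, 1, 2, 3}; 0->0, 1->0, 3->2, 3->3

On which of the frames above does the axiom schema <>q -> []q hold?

F1

This is the axiom for partial functionality; its first-order frame correspondent is forall x forall y forall z (Rxy & Rxz -> y = z).
F1: ✓.
F2: fails — 0 sees both 0 and 3.
F3: fails — u sees both v and w.
F4: fails — 3 sees both 2 and 3.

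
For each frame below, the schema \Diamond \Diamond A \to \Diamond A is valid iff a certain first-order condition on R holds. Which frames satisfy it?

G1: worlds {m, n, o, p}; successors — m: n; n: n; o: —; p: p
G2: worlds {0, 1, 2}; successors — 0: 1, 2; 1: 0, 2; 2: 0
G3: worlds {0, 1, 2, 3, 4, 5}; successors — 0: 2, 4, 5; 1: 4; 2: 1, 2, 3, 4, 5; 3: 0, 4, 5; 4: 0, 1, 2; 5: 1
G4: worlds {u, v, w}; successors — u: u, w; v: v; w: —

G1, G4

The schema corresponds to transitivity: \forall x \forall y \forall z (Rxy \wedge Ryz \to Rxz).
G1: holds.
G2: fails — R10 and R01 but not R11.
G3: fails — R34 and R42 but not R32.
G4: holds.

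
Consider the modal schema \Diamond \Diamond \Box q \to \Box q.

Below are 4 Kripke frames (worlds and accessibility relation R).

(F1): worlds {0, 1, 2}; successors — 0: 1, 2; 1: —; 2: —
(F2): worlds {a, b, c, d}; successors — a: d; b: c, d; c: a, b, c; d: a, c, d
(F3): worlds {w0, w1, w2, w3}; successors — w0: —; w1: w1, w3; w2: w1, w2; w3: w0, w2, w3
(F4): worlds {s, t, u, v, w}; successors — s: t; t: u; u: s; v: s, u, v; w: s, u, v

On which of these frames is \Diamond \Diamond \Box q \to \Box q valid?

(F1)

The schema corresponds to a generalized confluence (Geach) condition: \forall x \forall y \forall z ((x R^2 y \wedge xRz) \to \exists w (yRw \wedge z = w)).
(F1): condition met.
(F2): fails — aR²c, aRd but no w with cRw and d=w.
(F3): fails — w1R²w0, w1Rw1 but no w with w0Rw and w1=w.
(F4): fails — sR²u, sRt but no w* with uRw* and t=w*.
Valid on: (F1).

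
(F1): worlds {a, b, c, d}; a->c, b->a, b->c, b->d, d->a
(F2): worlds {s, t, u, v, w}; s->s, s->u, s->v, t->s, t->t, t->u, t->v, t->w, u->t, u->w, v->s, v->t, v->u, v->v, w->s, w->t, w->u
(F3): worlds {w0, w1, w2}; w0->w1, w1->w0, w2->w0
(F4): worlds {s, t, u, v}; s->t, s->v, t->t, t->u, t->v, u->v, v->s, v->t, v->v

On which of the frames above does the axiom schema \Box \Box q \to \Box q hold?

(F2), (F4)

This is the axiom for density; its first-order frame correspondent is \forall x \forall y (Rxy \to \exists z (Rxz \wedge Rzy)).
(F1): fails — Rac but no z with Raz and Rzc.
(F2): satisfies the condition.
(F3): fails — Rw0w1 but no z with Rw0z and Rzw1.
(F4): satisfies the condition.
Valid on: (F2), (F4).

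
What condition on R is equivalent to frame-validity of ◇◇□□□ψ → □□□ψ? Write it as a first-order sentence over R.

∀x ∀y ∀z ((xR²y ∧ xR³z) → ∃w (yR³w ∧ z = w))

This is a Sahlqvist (Geach-type) schema ◇^2□^3ψ → □^3◇^0ψ.
First-order correspondent: ∀x ∀y ∀z ((xR²y ∧ xR³z) → ∃w (yR³w ∧ z = w)).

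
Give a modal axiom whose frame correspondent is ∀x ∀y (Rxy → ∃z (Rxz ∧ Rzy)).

This is density; the standard corresponding axiom is C4: □□s → □s.
Suppose □□s→□s is valid. Take Rxy and set V(s)={w : xR²w}. Then □□s at x, so □s at x, so s at y, i.e. ∃z(Rxz∧Rzy).

□□s → □s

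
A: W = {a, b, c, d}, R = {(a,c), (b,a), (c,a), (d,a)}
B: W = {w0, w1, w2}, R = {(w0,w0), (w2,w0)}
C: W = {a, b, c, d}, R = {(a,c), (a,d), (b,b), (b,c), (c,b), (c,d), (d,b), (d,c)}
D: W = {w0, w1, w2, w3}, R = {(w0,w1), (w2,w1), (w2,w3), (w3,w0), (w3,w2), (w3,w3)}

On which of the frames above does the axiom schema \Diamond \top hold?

A, C

Frame correspondent (Sahlqvist): \forall x \exists y Rxy — i.e. seriality.
A: ✓.
B: fails — world w1 has no successor.
C: ✓.
D: fails — world w1 has no successor.
Valid on: A, C.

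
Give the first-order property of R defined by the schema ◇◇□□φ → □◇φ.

∀x ∀y ∀z ((xR²y ∧ xRz) → ∃w (yR²w ∧ zRw))

This is a Sahlqvist (Geach-type) schema ◇^2□^2φ → □^1◇^1φ.
Minimal-valuation argument: fix x; take any y with xR^2y and any z with xR^1z. Set V(φ) to the set of worlds R-reachable from y in exactly 2 steps. Then □^2φ holds at y, so the antecedent holds at x; validity forces ◇^1φ at z, giving a w with zR^1w and yR^2w.
First-order correspondent: ∀x ∀y ∀z ((xR²y ∧ xRz) → ∃w (yR²w ∧ zRw)).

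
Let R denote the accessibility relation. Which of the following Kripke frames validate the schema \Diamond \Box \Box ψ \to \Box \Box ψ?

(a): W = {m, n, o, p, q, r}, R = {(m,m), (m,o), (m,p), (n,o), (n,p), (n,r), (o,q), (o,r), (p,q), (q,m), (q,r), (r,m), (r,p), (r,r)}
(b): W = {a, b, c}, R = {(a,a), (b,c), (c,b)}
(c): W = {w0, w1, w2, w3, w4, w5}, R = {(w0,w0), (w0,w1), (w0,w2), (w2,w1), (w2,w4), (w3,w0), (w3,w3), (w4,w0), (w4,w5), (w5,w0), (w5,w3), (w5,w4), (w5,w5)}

This is the axiom for a generalized confluence (Geach) condition; its first-order frame correspondent is \forall x \forall y \forall z ((xRy \wedge x R^2 z) \to \exists w (y R^2 w \wedge z = w)).
(a): fails — mRo, mR²o but no w with oR²w and o=w.
(b): fails — bRc, bR²b but no w with cR²w and b=w.
(c): fails — w0Rw1, w0R²w0 but no w with w1R²w and w0=w.

none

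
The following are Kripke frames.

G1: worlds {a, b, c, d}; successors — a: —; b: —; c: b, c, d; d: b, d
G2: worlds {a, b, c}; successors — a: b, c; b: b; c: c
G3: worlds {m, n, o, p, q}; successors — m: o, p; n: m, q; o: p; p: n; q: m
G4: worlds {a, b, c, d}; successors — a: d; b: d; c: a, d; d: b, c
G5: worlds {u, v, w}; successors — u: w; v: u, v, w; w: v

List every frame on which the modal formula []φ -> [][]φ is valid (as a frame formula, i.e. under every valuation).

Frame correspondent (Sahlqvist): forall x forall y forall z (Rxy & Ryz -> Rxz) — i.e. transitivity.
G1: ✓.
G2: ✓.
G3: fails — Rop and Rpn but not Ron.
G4: fails — Rcd and Rdc but not Rcc.
G5: fails — Ruw and Rwv but not Ruv.

G1, G2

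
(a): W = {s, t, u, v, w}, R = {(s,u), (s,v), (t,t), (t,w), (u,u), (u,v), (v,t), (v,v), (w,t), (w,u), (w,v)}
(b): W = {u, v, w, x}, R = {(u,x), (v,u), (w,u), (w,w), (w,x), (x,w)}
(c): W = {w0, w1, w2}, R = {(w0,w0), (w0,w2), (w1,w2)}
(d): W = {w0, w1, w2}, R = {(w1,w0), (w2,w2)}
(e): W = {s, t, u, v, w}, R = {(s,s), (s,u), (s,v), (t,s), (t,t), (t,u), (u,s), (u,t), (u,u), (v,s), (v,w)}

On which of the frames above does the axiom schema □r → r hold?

none

The schema corresponds to reflexivity: ∀x Rxx.
(a): fails — world s does not see itself.
(b): fails — world u does not see itself.
(c): fails — world w1 does not see itself.
(d): fails — world w0 does not see itself.
(e): fails — world v does not see itself.
Valid on no frame.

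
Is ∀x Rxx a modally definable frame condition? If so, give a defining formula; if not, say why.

Yes: it is reflexivity, defined by the T schema □q → q.
Suppose □q→q is valid. At any x set V(q)={w : Rxw}. Then □q holds at x, so q holds at x, i.e. Rxx.

Yes, by □q → q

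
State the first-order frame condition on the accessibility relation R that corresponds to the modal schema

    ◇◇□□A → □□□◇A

∀x ∀y ∀z ((xR²y ∧ xR³z) → ∃w (yR²w ∧ zRw))

This is a Sahlqvist (Geach-type) schema ◇^2□^2A → □^3◇^1A.
First-order correspondent: ∀x ∀y ∀z ((xR²y ∧ xR³z) → ∃w (yR²w ∧ zRw)).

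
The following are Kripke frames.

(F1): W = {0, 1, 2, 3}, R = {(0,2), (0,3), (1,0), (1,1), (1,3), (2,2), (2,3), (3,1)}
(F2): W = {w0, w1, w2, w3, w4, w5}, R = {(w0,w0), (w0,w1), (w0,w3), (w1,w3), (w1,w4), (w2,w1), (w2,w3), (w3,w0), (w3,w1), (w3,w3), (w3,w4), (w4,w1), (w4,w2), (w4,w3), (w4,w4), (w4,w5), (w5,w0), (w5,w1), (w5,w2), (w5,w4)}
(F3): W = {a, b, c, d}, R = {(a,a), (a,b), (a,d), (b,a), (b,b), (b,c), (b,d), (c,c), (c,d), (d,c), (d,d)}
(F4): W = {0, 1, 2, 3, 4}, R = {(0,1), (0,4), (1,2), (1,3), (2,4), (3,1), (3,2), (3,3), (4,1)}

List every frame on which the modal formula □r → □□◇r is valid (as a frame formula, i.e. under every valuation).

(F2), (F3)

This is the axiom for a generalized confluence (Geach) condition; its first-order frame correspondent is ∀x ∀z (xR²z → ∃w (xRw ∧ zRw)).
(F1): fails — 0R²3 but no w with 0Rw and 3Rw.
(F2): ✓.
(F3): ✓.
(F4): fails — 0R²1 but no w with 0Rw and 1Rw.
Valid on: (F2), (F3).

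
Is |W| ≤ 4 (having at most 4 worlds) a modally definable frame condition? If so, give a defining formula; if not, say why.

Modal frame validity is preserved under disjoint unions.
Any modal formula valid on each of 5 disjoint one-world frames is valid on their disjoint union (validity is preserved under disjoint unions). Each one-world frame has |W|=1≤4, but the union has |W|=5.
So no modal formula (or set of formulas) defines exactly the |W|≤4 frames.

No — not modally definable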